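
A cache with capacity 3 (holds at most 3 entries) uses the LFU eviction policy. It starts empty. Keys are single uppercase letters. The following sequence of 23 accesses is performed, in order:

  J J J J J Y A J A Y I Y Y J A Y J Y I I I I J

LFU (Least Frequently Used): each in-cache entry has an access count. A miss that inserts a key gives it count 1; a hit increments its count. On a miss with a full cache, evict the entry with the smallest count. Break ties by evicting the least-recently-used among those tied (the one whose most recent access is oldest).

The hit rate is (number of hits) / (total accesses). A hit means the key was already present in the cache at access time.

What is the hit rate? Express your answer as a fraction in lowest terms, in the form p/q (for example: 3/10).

Answer: 17/23

Derivation:
LFU simulation (capacity=3):
  1. access J: MISS. Cache: [J(c=1)]
  2. access J: HIT, count now 2. Cache: [J(c=2)]
  3. access J: HIT, count now 3. Cache: [J(c=3)]
  4. access J: HIT, count now 4. Cache: [J(c=4)]
  5. access J: HIT, count now 5. Cache: [J(c=5)]
  6. access Y: MISS. Cache: [Y(c=1) J(c=5)]
  7. access A: MISS. Cache: [Y(c=1) A(c=1) J(c=5)]
  8. access J: HIT, count now 6. Cache: [Y(c=1) A(c=1) J(c=6)]
  9. access A: HIT, count now 2. Cache: [Y(c=1) A(c=2) J(c=6)]
  10. access Y: HIT, count now 2. Cache: [A(c=2) Y(c=2) J(c=6)]
  11. access I: MISS, evict A(c=2). Cache: [I(c=1) Y(c=2) J(c=6)]
  12. access Y: HIT, count now 3. Cache: [I(c=1) Y(c=3) J(c=6)]
  13. access Y: HIT, count now 4. Cache: [I(c=1) Y(c=4) J(c=6)]
  14. access J: HIT, count now 7. Cache: [I(c=1) Y(c=4) J(c=7)]
  15. access A: MISS, evict I(c=1). Cache: [A(c=1) Y(c=4) J(c=7)]
  16. access Y: HIT, count now 5. Cache: [A(c=1) Y(c=5) J(c=7)]
  17. access J: HIT, count now 8. Cache: [A(c=1) Y(c=5) J(c=8)]
  18. access Y: HIT, count now 6. Cache: [A(c=1) Y(c=6) J(c=8)]
  19. access I: MISS, evict A(c=1). Cache: [I(c=1) Y(c=6) J(c=8)]
  20. access I: HIT, count now 2. Cache: [I(c=2) Y(c=6) J(c=8)]
  21. access I: HIT, count now 3. Cache: [I(c=3) Y(c=6) J(c=8)]
  22. access I: HIT, count now 4. Cache: [I(c=4) Y(c=6) J(c=8)]
  23. access J: HIT, count now 9. Cache: [I(c=4) Y(c=6) J(c=9)]
Total: 17 hits, 6 misses, 3 evictions

Hit rate = 17/23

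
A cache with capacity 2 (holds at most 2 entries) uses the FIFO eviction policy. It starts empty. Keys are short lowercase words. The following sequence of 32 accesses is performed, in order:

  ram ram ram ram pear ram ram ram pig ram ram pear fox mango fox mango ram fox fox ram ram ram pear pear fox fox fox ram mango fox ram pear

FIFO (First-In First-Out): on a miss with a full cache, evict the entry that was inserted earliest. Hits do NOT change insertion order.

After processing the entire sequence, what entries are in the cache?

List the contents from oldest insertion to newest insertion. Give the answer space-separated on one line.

Answer: ram pear

Derivation:
FIFO simulation (capacity=2):
  1. access ram: MISS. Cache (old->new): [ram]
  2. access ram: HIT. Cache (old->new): [ram]
  3. access ram: HIT. Cache (old->new): [ram]
  4. access ram: HIT. Cache (old->new): [ram]
  5. access pear: MISS. Cache (old->new): [ram pear]
  6. access ram: HIT. Cache (old->new): [ram pear]
  7. access ram: HIT. Cache (old->new): [ram pear]
  8. access ram: HIT. Cache (old->new): [ram pear]
  9. access pig: MISS, evict ram. Cache (old->new): [pear pig]
  10. access ram: MISS, evict pear. Cache (old->new): [pig ram]
  11. access ram: HIT. Cache (old->new): [pig ram]
  12. access pear: MISS, evict pig. Cache (old->new): [ram pear]
  13. access fox: MISS, evict ram. Cache (old->new): [pear fox]
  14. access mango: MISS, evict pear. Cache (old->new): [fox mango]
  15. access fox: HIT. Cache (old->new): [fox mango]
  16. access mango: HIT. Cache (old->new): [fox mango]
  17. access ram: MISS, evict fox. Cache (old->new): [mango ram]
  18. access fox: MISS, evict mango. Cache (old->new): [ram fox]
  19. access fox: HIT. Cache (old->new): [ram fox]
  20. access ram: HIT. Cache (old->new): [ram fox]
  21. access ram: HIT. Cache (old->new): [ram fox]
  22. access ram: HIT. Cache (old->new): [ram fox]
  23. access pear: MISS, evict ram. Cache (old->new): [fox pear]
  24. access pear: HIT. Cache (old->new): [fox pear]
  25. access fox: HIT. Cache (old->new): [fox pear]
  26. access fox: HIT. Cache (old->new): [fox pear]
  27. access fox: HIT. Cache (old->new): [fox pear]
  28. access ram: MISS, evict fox. Cache (old->new): [pear ram]
  29. access mango: MISS, evict pear. Cache (old->new): [ram mango]
  30. access fox: MISS, evict ram. Cache (old->new): [mango fox]
  31. access ram: MISS, evict mango. Cache (old->new): [fox ram]
  32. access pear: MISS, evict fox. Cache (old->new): [ram pear]
Total: 17 hits, 15 misses, 13 evictions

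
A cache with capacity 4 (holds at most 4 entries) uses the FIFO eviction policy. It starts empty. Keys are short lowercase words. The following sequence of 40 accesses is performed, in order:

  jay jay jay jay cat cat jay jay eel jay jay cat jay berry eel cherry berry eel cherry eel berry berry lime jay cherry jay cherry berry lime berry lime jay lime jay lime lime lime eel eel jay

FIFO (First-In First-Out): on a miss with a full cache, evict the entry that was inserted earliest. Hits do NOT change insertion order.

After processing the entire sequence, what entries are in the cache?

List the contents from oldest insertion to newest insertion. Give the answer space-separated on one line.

Answer: cherry lime jay eel

Derivation:
FIFO simulation (capacity=4):
  1. access jay: MISS. Cache (old->new): [jay]
  2. access jay: HIT. Cache (old->new): [jay]
  3. access jay: HIT. Cache (old->new): [jay]
  4. access jay: HIT. Cache (old->new): [jay]
  5. access cat: MISS. Cache (old->new): [jay cat]
  6. access cat: HIT. Cache (old->new): [jay cat]
  7. access jay: HIT. Cache (old->new): [jay cat]
  8. access jay: HIT. Cache (old->new): [jay cat]
  9. access eel: MISS. Cache (old->new): [jay cat eel]
  10. access jay: HIT. Cache (old->new): [jay cat eel]
  11. access jay: HIT. Cache (old->new): [jay cat eel]
  12. access cat: HIT. Cache (old->new): [jay cat eel]
  13. access jay: HIT. Cache (old->new): [jay cat eel]
  14. access berry: MISS. Cache (old->new): [jay cat eel berry]
  15. access eel: HIT. Cache (old->new): [jay cat eel berry]
  16. access cherry: MISS, evict jay. Cache (old->new): [cat eel berry cherry]
  17. access berry: HIT. Cache (old->new): [cat eel berry cherry]
  18. access eel: HIT. Cache (old->new): [cat eel berry cherry]
  19. access cherry: HIT. Cache (old->new): [cat eel berry cherry]
  20. access eel: HIT. Cache (old->new): [cat eel berry cherry]
  21. access berry: HIT. Cache (old->new): [cat eel berry cherry]
  22. access berry: HIT. Cache (old->new): [cat eel berry cherry]
  23. access lime: MISS, evict cat. Cache (old->new): [eel berry cherry lime]
  24. access jay: MISS, evict eel. Cache (old->new): [berry cherry lime jay]
  25. access cherry: HIT. Cache (old->new): [berry cherry lime jay]
  26. access jay: HIT. Cache (old->new): [berry cherry lime jay]
  27. access cherry: HIT. Cache (old->new): [berry cherry lime jay]
  28. access berry: HIT. Cache (old->new): [berry cherry lime jay]
  29. access lime: HIT. Cache (old->new): [berry cherry lime jay]
  30. access berry: HIT. Cache (old->new): [berry cherry lime jay]
  31. access lime: HIT. Cache (old->new): [berry cherry lime jay]
  32. access jay: HIT. Cache (old->new): [berry cherry lime jay]
  33. access lime: HIT. Cache (old->new): [berry cherry lime jay]
  34. access jay: HIT. Cache (old->new): [berry cherry lime jay]
  35. access lime: HIT. Cache (old->new): [berry cherry lime jay]
  36. access lime: HIT. Cache (old->new): [berry cherry lime jay]
  37. access lime: HIT. Cache (old->new): [berry cherry lime jay]
  38. access eel: MISS, evict berry. Cache (old->new): [cherry lime jay eel]
  39. access eel: HIT. Cache (old->new): [cherry lime jay eel]
  40. access jay: HIT. Cache (old->new): [cherry lime jay eel]
Total: 32 hits, 8 misses, 4 evictions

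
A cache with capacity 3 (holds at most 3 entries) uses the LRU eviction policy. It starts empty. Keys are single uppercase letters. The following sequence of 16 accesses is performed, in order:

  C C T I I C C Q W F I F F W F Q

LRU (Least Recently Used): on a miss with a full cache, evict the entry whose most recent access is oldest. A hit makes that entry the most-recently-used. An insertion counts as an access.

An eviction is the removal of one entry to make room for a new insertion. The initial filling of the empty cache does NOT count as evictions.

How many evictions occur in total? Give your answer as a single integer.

Answer: 5

Derivation:
LRU simulation (capacity=3):
  1. access C: MISS. Cache (LRU->MRU): [C]
  2. access C: HIT. Cache (LRU->MRU): [C]
  3. access T: MISS. Cache (LRU->MRU): [C T]
  4. access I: MISS. Cache (LRU->MRU): [C T I]
  5. access I: HIT. Cache (LRU->MRU): [C T I]
  6. access C: HIT. Cache (LRU->MRU): [T I C]
  7. access C: HIT. Cache (LRU->MRU): [T I C]
  8. access Q: MISS, evict T. Cache (LRU->MRU): [I C Q]
  9. access W: MISS, evict I. Cache (LRU->MRU): [C Q W]
  10. access F: MISS, evict C. Cache (LRU->MRU): [Q W F]
  11. access I: MISS, evict Q. Cache (LRU->MRU): [W F I]
  12. access F: HIT. Cache (LRU->MRU): [W I F]
  13. access F: HIT. Cache (LRU->MRU): [W I F]
  14. access W: HIT. Cache (LRU->MRU): [I F W]
  15. access F: HIT. Cache (LRU->MRU): [I W F]
  16. access Q: MISS, evict I. Cache (LRU->MRU): [W F Q]
Total: 8 hits, 8 misses, 5 evictions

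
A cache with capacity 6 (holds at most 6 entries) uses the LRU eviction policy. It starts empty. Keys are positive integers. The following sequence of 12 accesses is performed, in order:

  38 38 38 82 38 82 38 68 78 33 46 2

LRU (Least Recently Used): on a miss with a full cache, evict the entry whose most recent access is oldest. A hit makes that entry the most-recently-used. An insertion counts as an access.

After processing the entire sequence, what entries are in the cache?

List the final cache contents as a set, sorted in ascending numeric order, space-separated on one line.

LRU simulation (capacity=6):
  1. access 38: MISS. Cache (LRU->MRU): [38]
  2. access 38: HIT. Cache (LRU->MRU): [38]
  3. access 38: HIT. Cache (LRU->MRU): [38]
  4. access 82: MISS. Cache (LRU->MRU): [38 82]
  5. access 38: HIT. Cache (LRU->MRU): [82 38]
  6. access 82: HIT. Cache (LRU->MRU): [38 82]
  7. access 38: HIT. Cache (LRU->MRU): [82 38]
  8. access 68: MISS. Cache (LRU->MRU): [82 38 68]
  9. access 78: MISS. Cache (LRU->MRU): [82 38 68 78]
  10. access 33: MISS. Cache (LRU->MRU): [82 38 68 78 33]
  11. access 46: MISS. Cache (LRU->MRU): [82 38 68 78 33 46]
  12. access 2: MISS, evict 82. Cache (LRU->MRU): [38 68 78 33 46 2]
Total: 5 hits, 7 misses, 1 evictions

Answer: 2 33 38 46 68 78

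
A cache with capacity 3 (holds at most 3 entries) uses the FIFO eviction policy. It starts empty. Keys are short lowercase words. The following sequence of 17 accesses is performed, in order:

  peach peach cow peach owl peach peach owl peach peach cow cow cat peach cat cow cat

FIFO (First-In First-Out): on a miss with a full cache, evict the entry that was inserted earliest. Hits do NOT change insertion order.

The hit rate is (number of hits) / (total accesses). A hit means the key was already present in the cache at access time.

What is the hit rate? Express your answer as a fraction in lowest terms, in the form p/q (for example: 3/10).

Answer: 11/17

Derivation:
FIFO simulation (capacity=3):
  1. access peach: MISS. Cache (old->new): [peach]
  2. access peach: HIT. Cache (old->new): [peach]
  3. access cow: MISS. Cache (old->new): [peach cow]
  4. access peach: HIT. Cache (old->new): [peach cow]
  5. access owl: MISS. Cache (old->new): [peach cow owl]
  6. access peach: HIT. Cache (old->new): [peach cow owl]
  7. access peach: HIT. Cache (old->new): [peach cow owl]
  8. access owl: HIT. Cache (old->new): [peach cow owl]
  9. access peach: HIT. Cache (old->new): [peach cow owl]
  10. access peach: HIT. Cache (old->new): [peach cow owl]
  11. access cow: HIT. Cache (old->new): [peach cow owl]
  12. access cow: HIT. Cache (old->new): [peach cow owl]
  13. access cat: MISS, evict peach. Cache (old->new): [cow owl cat]
  14. access peach: MISS, evict cow. Cache (old->new): [owl cat peach]
  15. access cat: HIT. Cache (old->new): [owl cat peach]
  16. access cow: MISS, evict owl. Cache (old->new): [cat peach cow]
  17. access cat: HIT. Cache (old->new): [cat peach cow]
Total: 11 hits, 6 misses, 3 evictions

Hit rate = 11/17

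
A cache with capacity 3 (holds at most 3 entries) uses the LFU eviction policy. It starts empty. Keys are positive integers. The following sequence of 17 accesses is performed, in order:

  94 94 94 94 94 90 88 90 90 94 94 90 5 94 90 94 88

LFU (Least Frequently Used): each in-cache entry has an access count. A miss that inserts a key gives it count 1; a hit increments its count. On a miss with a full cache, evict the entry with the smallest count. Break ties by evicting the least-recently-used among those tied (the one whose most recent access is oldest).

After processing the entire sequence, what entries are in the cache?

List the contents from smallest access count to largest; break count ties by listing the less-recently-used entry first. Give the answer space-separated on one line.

Answer: 88 90 94

Derivation:
LFU simulation (capacity=3):
  1. access 94: MISS. Cache: [94(c=1)]
  2. access 94: HIT, count now 2. Cache: [94(c=2)]
  3. access 94: HIT, count now 3. Cache: [94(c=3)]
  4. access 94: HIT, count now 4. Cache: [94(c=4)]
  5. access 94: HIT, count now 5. Cache: [94(c=5)]
  6. access 90: MISS. Cache: [90(c=1) 94(c=5)]
  7. access 88: MISS. Cache: [90(c=1) 88(c=1) 94(c=5)]
  8. access 90: HIT, count now 2. Cache: [88(c=1) 90(c=2) 94(c=5)]
  9. access 90: HIT, count now 3. Cache: [88(c=1) 90(c=3) 94(c=5)]
  10. access 94: HIT, count now 6. Cache: [88(c=1) 90(c=3) 94(c=6)]
  11. access 94: HIT, count now 7. Cache: [88(c=1) 90(c=3) 94(c=7)]
  12. access 90: HIT, count now 4. Cache: [88(c=1) 90(c=4) 94(c=7)]
  13. access 5: MISS, evict 88(c=1). Cache: [5(c=1) 90(c=4) 94(c=7)]
  14. access 94: HIT, count now 8. Cache: [5(c=1) 90(c=4) 94(c=8)]
  15. access 90: HIT, count now 5. Cache: [5(c=1) 90(c=5) 94(c=8)]
  16. access 94: HIT, count now 9. Cache: [5(c=1) 90(c=5) 94(c=9)]
  17. access 88: MISS, evict 5(c=1). Cache: [88(c=1) 90(c=5) 94(c=9)]
Total: 12 hits, 5 misses, 2 evictions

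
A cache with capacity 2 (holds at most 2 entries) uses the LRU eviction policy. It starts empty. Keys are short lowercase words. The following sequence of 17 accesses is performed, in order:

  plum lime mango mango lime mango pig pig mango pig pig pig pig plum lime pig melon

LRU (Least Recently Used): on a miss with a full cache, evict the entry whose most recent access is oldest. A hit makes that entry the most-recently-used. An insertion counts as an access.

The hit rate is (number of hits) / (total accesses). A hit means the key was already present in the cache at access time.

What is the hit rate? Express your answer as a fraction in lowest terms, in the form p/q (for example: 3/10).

LRU simulation (capacity=2):
  1. access plum: MISS. Cache (LRU->MRU): [plum]
  2. access lime: MISS. Cache (LRU->MRU): [plum lime]
  3. access mango: MISS, evict plum. Cache (LRU->MRU): [lime mango]
  4. access mango: HIT. Cache (LRU->MRU): [lime mango]
  5. access lime: HIT. Cache (LRU->MRU): [mango lime]
  6. access mango: HIT. Cache (LRU->MRU): [lime mango]
  7. access pig: MISS, evict lime. Cache (LRU->MRU): [mango pig]
  8. access pig: HIT. Cache (LRU->MRU): [mango pig]
  9. access mango: HIT. Cache (LRU->MRU): [pig mango]
  10. access pig: HIT. Cache (LRU->MRU): [mango pig]
  11. access pig: HIT. Cache (LRU->MRU): [mango pig]
  12. access pig: HIT. Cache (LRU->MRU): [mango pig]
  13. access pig: HIT. Cache (LRU->MRU): [mango pig]
  14. access plum: MISS, evict mango. Cache (LRU->MRU): [pig plum]
  15. access lime: MISS, evict pig. Cache (LRU->MRU): [plum lime]
  16. access pig: MISS, evict plum. Cache (LRU->MRU): [lime pig]
  17. access melon: MISS, evict lime. Cache (LRU->MRU): [pig melon]
Total: 9 hits, 8 misses, 6 evictions

Hit rate = 9/17

Answer: 9/17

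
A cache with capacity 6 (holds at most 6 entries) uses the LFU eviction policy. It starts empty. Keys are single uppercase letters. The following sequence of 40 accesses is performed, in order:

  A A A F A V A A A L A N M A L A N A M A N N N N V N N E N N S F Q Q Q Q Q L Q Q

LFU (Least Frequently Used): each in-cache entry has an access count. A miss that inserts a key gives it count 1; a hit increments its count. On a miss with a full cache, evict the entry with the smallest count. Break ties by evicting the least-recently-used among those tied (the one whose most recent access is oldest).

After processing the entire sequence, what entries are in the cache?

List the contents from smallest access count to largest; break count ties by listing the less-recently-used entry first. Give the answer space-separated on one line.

LFU simulation (capacity=6):
  1. access A: MISS. Cache: [A(c=1)]
  2. access A: HIT, count now 2. Cache: [A(c=2)]
  3. access A: HIT, count now 3. Cache: [A(c=3)]
  4. access F: MISS. Cache: [F(c=1) A(c=3)]
  5. access A: HIT, count now 4. Cache: [F(c=1) A(c=4)]
  6. access V: MISS. Cache: [F(c=1) V(c=1) A(c=4)]
  7. access A: HIT, count now 5. Cache: [F(c=1) V(c=1) A(c=5)]
  8. access A: HIT, count now 6. Cache: [F(c=1) V(c=1) A(c=6)]
  9. access A: HIT, count now 7. Cache: [F(c=1) V(c=1) A(c=7)]
  10. access L: MISS. Cache: [F(c=1) V(c=1) L(c=1) A(c=7)]
  11. access A: HIT, count now 8. Cache: [F(c=1) V(c=1) L(c=1) A(c=8)]
  12. access N: MISS. Cache: [F(c=1) V(c=1) L(c=1) N(c=1) A(c=8)]
  13. access M: MISS. Cache: [F(c=1) V(c=1) L(c=1) N(c=1) M(c=1) A(c=8)]
  14. access A: HIT, count now 9. Cache: [F(c=1) V(c=1) L(c=1) N(c=1) M(c=1) A(c=9)]
  15. access L: HIT, count now 2. Cache: [F(c=1) V(c=1) N(c=1) M(c=1) L(c=2) A(c=9)]
  16. access A: HIT, count now 10. Cache: [F(c=1) V(c=1) N(c=1) M(c=1) L(c=2) A(c=10)]
  17. access N: HIT, count now 2. Cache: [F(c=1) V(c=1) M(c=1) L(c=2) N(c=2) A(c=10)]
  18. access A: HIT, count now 11. Cache: [F(c=1) V(c=1) M(c=1) L(c=2) N(c=2) A(c=11)]
  19. access M: HIT, count now 2. Cache: [F(c=1) V(c=1) L(c=2) N(c=2) M(c=2) A(c=11)]
  20. access A: HIT, count now 12. Cache: [F(c=1) V(c=1) L(c=2) N(c=2) M(c=2) A(c=12)]
  21. access N: HIT, count now 3. Cache: [F(c=1) V(c=1) L(c=2) M(c=2) N(c=3) A(c=12)]
  22. access N: HIT, count now 4. Cache: [F(c=1) V(c=1) L(c=2) M(c=2) N(c=4) A(c=12)]
  23. access N: HIT, count now 5. Cache: [F(c=1) V(c=1) L(c=2) M(c=2) N(c=5) A(c=12)]
  24. access N: HIT, count now 6. Cache: [F(c=1) V(c=1) L(c=2) M(c=2) N(c=6) A(c=12)]
  25. access V: HIT, count now 2. Cache: [F(c=1) L(c=2) M(c=2) V(c=2) N(c=6) A(c=12)]
  26. access N: HIT, count now 7. Cache: [F(c=1) L(c=2) M(c=2) V(c=2) N(c=7) A(c=12)]
  27. access N: HIT, count now 8. Cache: [F(c=1) L(c=2) M(c=2) V(c=2) N(c=8) A(c=12)]
  28. access E: MISS, evict F(c=1). Cache: [E(c=1) L(c=2) M(c=2) V(c=2) N(c=8) A(c=12)]
  29. access N: HIT, count now 9. Cache: [E(c=1) L(c=2) M(c=2) V(c=2) N(c=9) A(c=12)]
  30. access N: HIT, count now 10. Cache: [E(c=1) L(c=2) M(c=2) V(c=2) N(c=10) A(c=12)]
  31. access S: MISS, evict E(c=1). Cache: [S(c=1) L(c=2) M(c=2) V(c=2) N(c=10) A(c=12)]
  32. access F: MISS, evict S(c=1). Cache: [F(c=1) L(c=2) M(c=2) V(c=2) N(c=10) A(c=12)]
  33. access Q: MISS, evict F(c=1). Cache: [Q(c=1) L(c=2) M(c=2) V(c=2) N(c=10) A(c=12)]
  34. access Q: HIT, count now 2. Cache: [L(c=2) M(c=2) V(c=2) Q(c=2) N(c=10) A(c=12)]
  35. access Q: HIT, count now 3. Cache: [L(c=2) M(c=2) V(c=2) Q(c=3) N(c=10) A(c=12)]
  36. access Q: HIT, count now 4. Cache: [L(c=2) M(c=2) V(c=2) Q(c=4) N(c=10) A(c=12)]
  37. access Q: HIT, count now 5. Cache: [L(c=2) M(c=2) V(c=2) Q(c=5) N(c=10) A(c=12)]
  38. access L: HIT, count now 3. Cache: [M(c=2) V(c=2) L(c=3) Q(c=5) N(c=10) A(c=12)]
  39. access Q: HIT, count now 6. Cache: [M(c=2) V(c=2) L(c=3) Q(c=6) N(c=10) A(c=12)]
  40. access Q: HIT, count now 7. Cache: [M(c=2) V(c=2) L(c=3) Q(c=7) N(c=10) A(c=12)]
Total: 30 hits, 10 misses, 4 evictions

Answer: M V L Q N A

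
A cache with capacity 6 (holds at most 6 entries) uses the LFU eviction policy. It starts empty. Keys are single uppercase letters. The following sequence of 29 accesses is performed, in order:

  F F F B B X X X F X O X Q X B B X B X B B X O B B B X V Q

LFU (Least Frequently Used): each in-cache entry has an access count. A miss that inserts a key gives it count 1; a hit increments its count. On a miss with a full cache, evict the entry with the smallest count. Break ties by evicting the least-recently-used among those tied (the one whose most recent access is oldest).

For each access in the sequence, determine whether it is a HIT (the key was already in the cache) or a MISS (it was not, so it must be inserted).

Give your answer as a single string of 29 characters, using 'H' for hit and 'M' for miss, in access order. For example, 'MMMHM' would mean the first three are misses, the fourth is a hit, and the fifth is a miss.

Answer: MHHMHMHHHHMHMHHHHHHHHHHHHHHMH

Derivation:
LFU simulation (capacity=6):
  1. access F: MISS. Cache: [F(c=1)]
  2. access F: HIT, count now 2. Cache: [F(c=2)]
  3. access F: HIT, count now 3. Cache: [F(c=3)]
  4. access B: MISS. Cache: [B(c=1) F(c=3)]
  5. access B: HIT, count now 2. Cache: [B(c=2) F(c=3)]
  6. access X: MISS. Cache: [X(c=1) B(c=2) F(c=3)]
  7. access X: HIT, count now 2. Cache: [B(c=2) X(c=2) F(c=3)]
  8. access X: HIT, count now 3. Cache: [B(c=2) F(c=3) X(c=3)]
  9. access F: HIT, count now 4. Cache: [B(c=2) X(c=3) F(c=4)]
  10. access X: HIT, count now 4. Cache: [B(c=2) F(c=4) X(c=4)]
  11. access O: MISS. Cache: [O(c=1) B(c=2) F(c=4) X(c=4)]
  12. access X: HIT, count now 5. Cache: [O(c=1) B(c=2) F(c=4) X(c=5)]
  13. access Q: MISS. Cache: [O(c=1) Q(c=1) B(c=2) F(c=4) X(c=5)]
  14. access X: HIT, count now 6. Cache: [O(c=1) Q(c=1) B(c=2) F(c=4) X(c=6)]
  15. access B: HIT, count now 3. Cache: [O(c=1) Q(c=1) B(c=3) F(c=4) X(c=6)]
  16. access B: HIT, count now 4. Cache: [O(c=1) Q(c=1) F(c=4) B(c=4) X(c=6)]
  17. access X: HIT, count now 7. Cache: [O(c=1) Q(c=1) F(c=4) B(c=4) X(c=7)]
  18. access B: HIT, count now 5. Cache: [O(c=1) Q(c=1) F(c=4) B(c=5) X(c=7)]
  19. access X: HIT, count now 8. Cache: [O(c=1) Q(c=1) F(c=4) B(c=5) X(c=8)]
  20. access B: HIT, count now 6. Cache: [O(c=1) Q(c=1) F(c=4) B(c=6) X(c=8)]
  21. access B: HIT, count now 7. Cache: [O(c=1) Q(c=1) F(c=4) B(c=7) X(c=8)]
  22. access X: HIT, count now 9. Cache: [O(c=1) Q(c=1) F(c=4) B(c=7) X(c=9)]
  23. access O: HIT, count now 2. Cache: [Q(c=1) O(c=2) F(c=4) B(c=7) X(c=9)]
  24. access B: HIT, count now 8. Cache: [Q(c=1) O(c=2) F(c=4) B(c=8) X(c=9)]
  25. access B: HIT, count now 9. Cache: [Q(c=1) O(c=2) F(c=4) X(c=9) B(c=9)]
  26. access B: HIT, count now 10. Cache: [Q(c=1) O(c=2) F(c=4) X(c=9) B(c=10)]
  27. access X: HIT, count now 10. Cache: [Q(c=1) O(c=2) F(c=4) B(c=10) X(c=10)]
  28. access V: MISS. Cache: [Q(c=1) V(c=1) O(c=2) F(c=4) B(c=10) X(c=10)]
  29. access Q: HIT, count now 2. Cache: [V(c=1) O(c=2) Q(c=2) F(c=4) B(c=10) X(c=10)]
Total: 23 hits, 6 misses, 0 evictions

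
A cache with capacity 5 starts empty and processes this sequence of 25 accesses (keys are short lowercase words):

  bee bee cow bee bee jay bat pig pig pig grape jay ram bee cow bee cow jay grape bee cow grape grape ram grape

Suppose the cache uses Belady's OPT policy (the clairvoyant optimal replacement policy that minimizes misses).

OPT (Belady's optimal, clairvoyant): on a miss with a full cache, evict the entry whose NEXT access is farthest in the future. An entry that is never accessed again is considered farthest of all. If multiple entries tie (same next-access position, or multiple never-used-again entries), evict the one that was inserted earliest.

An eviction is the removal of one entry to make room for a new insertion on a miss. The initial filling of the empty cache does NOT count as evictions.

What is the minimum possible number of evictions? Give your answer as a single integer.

OPT (Belady) simulation (capacity=5):
  1. access bee: MISS. Cache: [bee]
  2. access bee: HIT. Next use of bee: step 4. Cache: [bee]
  3. access cow: MISS. Cache: [bee cow]
  4. access bee: HIT. Next use of bee: step 5. Cache: [bee cow]
  5. access bee: HIT. Next use of bee: step 14. Cache: [bee cow]
  6. access jay: MISS. Cache: [bee cow jay]
  7. access bat: MISS. Cache: [bee cow jay bat]
  8. access pig: MISS. Cache: [bee cow jay bat pig]
  9. access pig: HIT. Next use of pig: step 10. Cache: [bee cow jay bat pig]
  10. access pig: HIT. Next use of pig: never. Cache: [bee cow jay bat pig]
  11. access grape: MISS, evict bat (next use: never). Cache: [bee cow jay pig grape]
  12. access jay: HIT. Next use of jay: step 18. Cache: [bee cow jay pig grape]
  13. access ram: MISS, evict pig (next use: never). Cache: [bee cow jay grape ram]
  14. access bee: HIT. Next use of bee: step 16. Cache: [bee cow jay grape ram]
  15. access cow: HIT. Next use of cow: step 17. Cache: [bee cow jay grape ram]
  16. access bee: HIT. Next use of bee: step 20. Cache: [bee cow jay grape ram]
  17. access cow: HIT. Next use of cow: step 21. Cache: [bee cow jay grape ram]
  18. access jay: HIT. Next use of jay: never. Cache: [bee cow jay grape ram]
  19. access grape: HIT. Next use of grape: step 22. Cache: [bee cow jay grape ram]
  20. access bee: HIT. Next use of bee: never. Cache: [bee cow jay grape ram]
  21. access cow: HIT. Next use of cow: never. Cache: [bee cow jay grape ram]
  22. access grape: HIT. Next use of grape: step 23. Cache: [bee cow jay grape ram]
  23. access grape: HIT. Next use of grape: step 25. Cache: [bee cow jay grape ram]
  24. access ram: HIT. Next use of ram: never. Cache: [bee cow jay grape ram]
  25. access grape: HIT. Next use of grape: never. Cache: [bee cow jay grape ram]
Total: 18 hits, 7 misses, 2 evictions

Answer: 2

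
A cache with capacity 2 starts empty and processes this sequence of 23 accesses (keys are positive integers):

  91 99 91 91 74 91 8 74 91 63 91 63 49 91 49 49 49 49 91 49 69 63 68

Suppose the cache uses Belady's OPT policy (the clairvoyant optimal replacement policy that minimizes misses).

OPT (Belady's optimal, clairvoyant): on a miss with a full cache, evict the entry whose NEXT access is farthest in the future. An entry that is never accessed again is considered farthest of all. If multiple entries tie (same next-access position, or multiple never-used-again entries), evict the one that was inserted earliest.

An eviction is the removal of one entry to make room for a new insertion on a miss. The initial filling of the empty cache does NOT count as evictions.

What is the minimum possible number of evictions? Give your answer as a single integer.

Answer: 8

Derivation:
OPT (Belady) simulation (capacity=2):
  1. access 91: MISS. Cache: [91]
  2. access 99: MISS. Cache: [91 99]
  3. access 91: HIT. Next use of 91: step 4. Cache: [91 99]
  4. access 91: HIT. Next use of 91: step 6. Cache: [91 99]
  5. access 74: MISS, evict 99 (next use: never). Cache: [91 74]
  6. access 91: HIT. Next use of 91: step 9. Cache: [91 74]
  7. access 8: MISS, evict 91 (next use: step 9). Cache: [74 8]
  8. access 74: HIT. Next use of 74: never. Cache: [74 8]
  9. access 91: MISS, evict 74 (next use: never). Cache: [8 91]
  10. access 63: MISS, evict 8 (next use: never). Cache: [91 63]
  11. access 91: HIT. Next use of 91: step 14. Cache: [91 63]
  12. access 63: HIT. Next use of 63: step 22. Cache: [91 63]
  13. access 49: MISS, evict 63 (next use: step 22). Cache: [91 49]
  14. access 91: HIT. Next use of 91: step 19. Cache: [91 49]
  15. access 49: HIT. Next use of 49: step 16. Cache: [91 49]
  16. access 49: HIT. Next use of 49: step 17. Cache: [91 49]
  17. access 49: HIT. Next use of 49: step 18. Cache: [91 49]
  18. access 49: HIT. Next use of 49: step 20. Cache: [91 49]
  19. access 91: HIT. Next use of 91: never. Cache: [91 49]
  20. access 49: HIT. Next use of 49: never. Cache: [91 49]
  21. access 69: MISS, evict 91 (next use: never). Cache: [49 69]
  22. access 63: MISS, evict 49 (next use: never). Cache: [69 63]
  23. access 68: MISS, evict 69 (next use: never). Cache: [63 68]
Total: 13 hits, 10 misses, 8 evictions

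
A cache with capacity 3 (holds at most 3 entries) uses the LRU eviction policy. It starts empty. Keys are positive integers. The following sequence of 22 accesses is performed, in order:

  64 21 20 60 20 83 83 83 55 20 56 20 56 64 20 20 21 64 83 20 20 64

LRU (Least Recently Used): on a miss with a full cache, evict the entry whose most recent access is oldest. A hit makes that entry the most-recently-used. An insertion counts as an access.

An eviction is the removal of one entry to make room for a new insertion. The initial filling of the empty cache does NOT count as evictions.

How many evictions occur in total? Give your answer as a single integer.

LRU simulation (capacity=3):
  1. access 64: MISS. Cache (LRU->MRU): [64]
  2. access 21: MISS. Cache (LRU->MRU): [64 21]
  3. access 20: MISS. Cache (LRU->MRU): [64 21 20]
  4. access 60: MISS, evict 64. Cache (LRU->MRU): [21 20 60]
  5. access 20: HIT. Cache (LRU->MRU): [21 60 20]
  6. access 83: MISS, evict 21. Cache (LRU->MRU): [60 20 83]
  7. access 83: HIT. Cache (LRU->MRU): [60 20 83]
  8. access 83: HIT. Cache (LRU->MRU): [60 20 83]
  9. access 55: MISS, evict 60. Cache (LRU->MRU): [20 83 55]
  10. access 20: HIT. Cache (LRU->MRU): [83 55 20]
  11. access 56: MISS, evict 83. Cache (LRU->MRU): [55 20 56]
  12. access 20: HIT. Cache (LRU->MRU): [55 56 20]
  13. access 56: HIT. Cache (LRU->MRU): [55 20 56]
  14. access 64: MISS, evict 55. Cache (LRU->MRU): [20 56 64]
  15. access 20: HIT. Cache (LRU->MRU): [56 64 20]
  16. access 20: HIT. Cache (LRU->MRU): [56 64 20]
  17. access 21: MISS, evict 56. Cache (LRU->MRU): [64 20 21]
  18. access 64: HIT. Cache (LRU->MRU): [20 21 64]
  19. access 83: MISS, evict 20. Cache (LRU->MRU): [21 64 83]
  20. access 20: MISS, evict 21. Cache (LRU->MRU): [64 83 20]
  21. access 20: HIT. Cache (LRU->MRU): [64 83 20]
  22. access 64: HIT. Cache (LRU->MRU): [83 20 64]
Total: 11 hits, 11 misses, 8 evictions

Answer: 8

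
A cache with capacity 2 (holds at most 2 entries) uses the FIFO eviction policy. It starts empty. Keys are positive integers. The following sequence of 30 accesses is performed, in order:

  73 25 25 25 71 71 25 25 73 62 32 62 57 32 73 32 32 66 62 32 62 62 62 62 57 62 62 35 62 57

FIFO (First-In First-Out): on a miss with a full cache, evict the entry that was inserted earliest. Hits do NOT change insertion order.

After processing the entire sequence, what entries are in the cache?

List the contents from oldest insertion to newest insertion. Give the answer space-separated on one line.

FIFO simulation (capacity=2):
  1. access 73: MISS. Cache (old->new): [73]
  2. access 25: MISS. Cache (old->new): [73 25]
  3. access 25: HIT. Cache (old->new): [73 25]
  4. access 25: HIT. Cache (old->new): [73 25]
  5. access 71: MISS, evict 73. Cache (old->new): [25 71]
  6. access 71: HIT. Cache (old->new): [25 71]
  7. access 25: HIT. Cache (old->new): [25 71]
  8. access 25: HIT. Cache (old->new): [25 71]
  9. access 73: MISS, evict 25. Cache (old->new): [71 73]
  10. access 62: MISS, evict 71. Cache (old->new): [73 62]
  11. access 32: MISS, evict 73. Cache (old->new): [62 32]
  12. access 62: HIT. Cache (old->new): [62 32]
  13. access 57: MISS, evict 62. Cache (old->new): [32 57]
  14. access 32: HIT. Cache (old->new): [32 57]
  15. access 73: MISS, evict 32. Cache (old->new): [57 73]
  16. access 32: MISS, evict 57. Cache (old->new): [73 32]
  17. access 32: HIT. Cache (old->new): [73 32]
  18. access 66: MISS, evict 73. Cache (old->new): [32 66]
  19. access 62: MISS, evict 32. Cache (old->new): [66 62]
  20. access 32: MISS, evict 66. Cache (old->new): [62 32]
  21. access 62: HIT. Cache (old->new): [62 32]
  22. access 62: HIT. Cache (old->new): [62 32]
  23. access 62: HIT. Cache (old->new): [62 32]
  24. access 62: HIT. Cache (old->new): [62 32]
  25. access 57: MISS, evict 62. Cache (old->new): [32 57]
  26. access 62: MISS, evict 32. Cache (old->new): [57 62]
  27. access 62: HIT. Cache (old->new): [57 62]
  28. access 35: MISS, evict 57. Cache (old->new): [62 35]
  29. access 62: HIT. Cache (old->new): [62 35]
  30. access 57: MISS, evict 62. Cache (old->new): [35 57]
Total: 14 hits, 16 misses, 14 evictions

Answer: 35 57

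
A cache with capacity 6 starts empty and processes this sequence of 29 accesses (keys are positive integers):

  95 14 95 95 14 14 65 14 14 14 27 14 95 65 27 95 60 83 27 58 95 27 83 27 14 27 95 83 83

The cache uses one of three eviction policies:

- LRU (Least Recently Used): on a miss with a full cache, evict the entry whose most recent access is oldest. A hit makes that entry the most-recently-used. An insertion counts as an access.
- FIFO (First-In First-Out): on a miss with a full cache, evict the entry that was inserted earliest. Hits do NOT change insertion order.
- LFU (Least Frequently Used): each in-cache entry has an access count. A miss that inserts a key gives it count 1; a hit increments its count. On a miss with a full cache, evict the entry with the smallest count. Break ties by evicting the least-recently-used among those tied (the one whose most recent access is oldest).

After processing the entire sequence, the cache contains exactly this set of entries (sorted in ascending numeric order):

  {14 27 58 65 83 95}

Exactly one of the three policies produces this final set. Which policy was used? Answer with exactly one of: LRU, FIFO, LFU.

Simulating under each policy and comparing final sets:
  LRU: final set = {14 27 58 60 83 95} -> differs
  FIFO: final set = {14 27 58 60 83 95} -> differs
  LFU: final set = {14 27 58 65 83 95} -> MATCHES target
Only LFU produces the target set.

Answer: LFU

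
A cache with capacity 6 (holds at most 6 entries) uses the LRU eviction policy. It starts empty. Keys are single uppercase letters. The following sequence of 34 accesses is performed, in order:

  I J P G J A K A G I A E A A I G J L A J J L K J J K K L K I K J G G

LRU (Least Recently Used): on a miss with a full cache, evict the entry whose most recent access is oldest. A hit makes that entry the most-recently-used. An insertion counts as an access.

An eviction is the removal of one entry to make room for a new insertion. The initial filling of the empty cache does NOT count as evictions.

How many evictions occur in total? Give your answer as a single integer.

LRU simulation (capacity=6):
  1. access I: MISS. Cache (LRU->MRU): [I]
  2. access J: MISS. Cache (LRU->MRU): [I J]
  3. access P: MISS. Cache (LRU->MRU): [I J P]
  4. access G: MISS. Cache (LRU->MRU): [I J P G]
  5. access J: HIT. Cache (LRU->MRU): [I P G J]
  6. access A: MISS. Cache (LRU->MRU): [I P G J A]
  7. access K: MISS. Cache (LRU->MRU): [I P G J A K]
  8. access A: HIT. Cache (LRU->MRU): [I P G J K A]
  9. access G: HIT. Cache (LRU->MRU): [I P J K A G]
  10. access I: HIT. Cache (LRU->MRU): [P J K A G I]
  11. access A: HIT. Cache (LRU->MRU): [P J K G I A]
  12. access E: MISS, evict P. Cache (LRU->MRU): [J K G I A E]
  13. access A: HIT. Cache (LRU->MRU): [J K G I E A]
  14. access A: HIT. Cache (LRU->MRU): [J K G I E A]
  15. access I: HIT. Cache (LRU->MRU): [J K G E A I]
  16. access G: HIT. Cache (LRU->MRU): [J K E A I G]
  17. access J: HIT. Cache (LRU->MRU): [K E A I G J]
  18. access L: MISS, evict K. Cache (LRU->MRU): [E A I G J L]
  19. access A: HIT. Cache (LRU->MRU): [E I G J L A]
  20. access J: HIT. Cache (LRU->MRU): [E I G L A J]
  21. access J: HIT. Cache (LRU->MRU): [E I G L A J]
  22. access L: HIT. Cache (LRU->MRU): [E I G A J L]
  23. access K: MISS, evict E. Cache (LRU->MRU): [I G A J L K]
  24. access J: HIT. Cache (LRU->MRU): [I G A L K J]
  25. access J: HIT. Cache (LRU->MRU): [I G A L K J]
  26. access K: HIT. Cache (LRU->MRU): [I G A L J K]
  27. access K: HIT. Cache (LRU->MRU): [I G A L J K]
  28. access L: HIT. Cache (LRU->MRU): [I G A J K L]
  29. access K: HIT. Cache (LRU->MRU): [I G A J L K]
  30. access I: HIT. Cache (LRU->MRU): [G A J L K I]
  31. access K: HIT. Cache (LRU->MRU): [G A J L I K]
  32. access J: HIT. Cache (LRU->MRU): [G A L I K J]
  33. access G: HIT. Cache (LRU->MRU): [A L I K J G]
  34. access G: HIT. Cache (LRU->MRU): [A L I K J G]
Total: 25 hits, 9 misses, 3 evictions

Answer: 3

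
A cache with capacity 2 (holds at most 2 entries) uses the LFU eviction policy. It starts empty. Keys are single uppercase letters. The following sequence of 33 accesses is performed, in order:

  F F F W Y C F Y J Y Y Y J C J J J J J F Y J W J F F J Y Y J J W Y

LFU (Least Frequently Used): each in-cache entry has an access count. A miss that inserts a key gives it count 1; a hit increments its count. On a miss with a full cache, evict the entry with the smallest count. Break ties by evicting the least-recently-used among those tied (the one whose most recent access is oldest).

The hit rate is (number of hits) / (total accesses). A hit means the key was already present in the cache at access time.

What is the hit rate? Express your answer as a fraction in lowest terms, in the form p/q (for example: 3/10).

Answer: 5/11

Derivation:
LFU simulation (capacity=2):
  1. access F: MISS. Cache: [F(c=1)]
  2. access F: HIT, count now 2. Cache: [F(c=2)]
  3. access F: HIT, count now 3. Cache: [F(c=3)]
  4. access W: MISS. Cache: [W(c=1) F(c=3)]
  5. access Y: MISS, evict W(c=1). Cache: [Y(c=1) F(c=3)]
  6. access C: MISS, evict Y(c=1). Cache: [C(c=1) F(c=3)]
  7. access F: HIT, count now 4. Cache: [C(c=1) F(c=4)]
  8. access Y: MISS, evict C(c=1). Cache: [Y(c=1) F(c=4)]
  9. access J: MISS, evict Y(c=1). Cache: [J(c=1) F(c=4)]
  10. access Y: MISS, evict J(c=1). Cache: [Y(c=1) F(c=4)]
  11. access Y: HIT, count now 2. Cache: [Y(c=2) F(c=4)]
  12. access Y: HIT, count now 3. Cache: [Y(c=3) F(c=4)]
  13. access J: MISS, evict Y(c=3). Cache: [J(c=1) F(c=4)]
  14. access C: MISS, evict J(c=1). Cache: [C(c=1) F(c=4)]
  15. access J: MISS, evict C(c=1). Cache: [J(c=1) F(c=4)]
  16. access J: HIT, count now 2. Cache: [J(c=2) F(c=4)]
  17. access J: HIT, count now 3. Cache: [J(c=3) F(c=4)]
  18. access J: HIT, count now 4. Cache: [F(c=4) J(c=4)]
  19. access J: HIT, count now 5. Cache: [F(c=4) J(c=5)]
  20. access F: HIT, count now 5. Cache: [J(c=5) F(c=5)]
  21. access Y: MISS, evict J(c=5). Cache: [Y(c=1) F(c=5)]
  22. access J: MISS, evict Y(c=1). Cache: [J(c=1) F(c=5)]
  23. access W: MISS, evict J(c=1). Cache: [W(c=1) F(c=5)]
  24. access J: MISS, evict W(c=1). Cache: [J(c=1) F(c=5)]
  25. access F: HIT, count now 6. Cache: [J(c=1) F(c=6)]
  26. access F: HIT, count now 7. Cache: [J(c=1) F(c=7)]
  27. access J: HIT, count now 2. Cache: [J(c=2) F(c=7)]
  28. access Y: MISS, evict J(c=2). Cache: [Y(c=1) F(c=7)]
  29. access Y: HIT, count now 2. Cache: [Y(c=2) F(c=7)]
  30. access J: MISS, evict Y(c=2). Cache: [J(c=1) F(c=7)]
  31. access J: HIT, count now 2. Cache: [J(c=2) F(c=7)]
  32. access W: MISS, evict J(c=2). Cache: [W(c=1) F(c=7)]
  33. access Y: MISS, evict W(c=1). Cache: [Y(c=1) F(c=7)]
Total: 15 hits, 18 misses, 16 evictions

Hit rate = 15/33 = 5/11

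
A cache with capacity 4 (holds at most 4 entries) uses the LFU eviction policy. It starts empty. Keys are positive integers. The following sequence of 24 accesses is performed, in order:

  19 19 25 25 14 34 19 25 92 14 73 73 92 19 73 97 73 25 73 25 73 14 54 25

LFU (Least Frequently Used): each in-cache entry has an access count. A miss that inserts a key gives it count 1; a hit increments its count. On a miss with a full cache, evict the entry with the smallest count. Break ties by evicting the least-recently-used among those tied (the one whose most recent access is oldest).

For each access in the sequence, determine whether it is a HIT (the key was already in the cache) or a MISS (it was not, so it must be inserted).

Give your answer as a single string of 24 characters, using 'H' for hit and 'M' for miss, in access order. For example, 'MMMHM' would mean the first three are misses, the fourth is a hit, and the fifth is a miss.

LFU simulation (capacity=4):
  1. access 19: MISS. Cache: [19(c=1)]
  2. access 19: HIT, count now 2. Cache: [19(c=2)]
  3. access 25: MISS. Cache: [25(c=1) 19(c=2)]
  4. access 25: HIT, count now 2. Cache: [19(c=2) 25(c=2)]
  5. access 14: MISS. Cache: [14(c=1) 19(c=2) 25(c=2)]
  6. access 34: MISS. Cache: [14(c=1) 34(c=1) 19(c=2) 25(c=2)]
  7. access 19: HIT, count now 3. Cache: [14(c=1) 34(c=1) 25(c=2) 19(c=3)]
  8. access 25: HIT, count now 3. Cache: [14(c=1) 34(c=1) 19(c=3) 25(c=3)]
  9. access 92: MISS, evict 14(c=1). Cache: [34(c=1) 92(c=1) 19(c=3) 25(c=3)]
  10. access 14: MISS, evict 34(c=1). Cache: [92(c=1) 14(c=1) 19(c=3) 25(c=3)]
  11. access 73: MISS, evict 92(c=1). Cache: [14(c=1) 73(c=1) 19(c=3) 25(c=3)]
  12. access 73: HIT, count now 2. Cache: [14(c=1) 73(c=2) 19(c=3) 25(c=3)]
  13. access 92: MISS, evict 14(c=1). Cache: [92(c=1) 73(c=2) 19(c=3) 25(c=3)]
  14. access 19: HIT, count now 4. Cache: [92(c=1) 73(c=2) 25(c=3) 19(c=4)]
  15. access 73: HIT, count now 3. Cache: [92(c=1) 25(c=3) 73(c=3) 19(c=4)]
  16. access 97: MISS, evict 92(c=1). Cache: [97(c=1) 25(c=3) 73(c=3) 19(c=4)]
  17. access 73: HIT, count now 4. Cache: [97(c=1) 25(c=3) 19(c=4) 73(c=4)]
  18. access 25: HIT, count now 4. Cache: [97(c=1) 19(c=4) 73(c=4) 25(c=4)]
  19. access 73: HIT, count now 5. Cache: [97(c=1) 19(c=4) 25(c=4) 73(c=5)]
  20. access 25: HIT, count now 5. Cache: [97(c=1) 19(c=4) 73(c=5) 25(c=5)]
  21. access 73: HIT, count now 6. Cache: [97(c=1) 19(c=4) 25(c=5) 73(c=6)]
  22. access 14: MISS, evict 97(c=1). Cache: [14(c=1) 19(c=4) 25(c=5) 73(c=6)]
  23. access 54: MISS, evict 14(c=1). Cache: [54(c=1) 19(c=4) 25(c=5) 73(c=6)]
  24. access 25: HIT, count now 6. Cache: [54(c=1) 19(c=4) 73(c=6) 25(c=6)]
Total: 13 hits, 11 misses, 7 evictions

Answer: MHMHMMHHMMMHMHHMHHHHHMMH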